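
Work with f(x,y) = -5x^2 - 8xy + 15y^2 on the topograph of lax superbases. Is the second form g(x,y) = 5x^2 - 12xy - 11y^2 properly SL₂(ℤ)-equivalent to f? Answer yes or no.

D₁ = 364, D₂ = 364
river cycle of f (length 8): (-5, 12, 11), (11, 10, -6), (-6, 14, 7), (7, 14, -6), (-6, 10, 11), (11, 12, -5), (-5, 18, 2), (2, 18, -5)
river cycle of g (length 8): (-11, 12, 5), (5, 18, -2), (-2, 18, 5), (5, 12, -11), (-11, 10, 6), (6, 14, -7), (-7, 14, 6), (6, 10, -11)
cycles differ ⇒ inequivalent

no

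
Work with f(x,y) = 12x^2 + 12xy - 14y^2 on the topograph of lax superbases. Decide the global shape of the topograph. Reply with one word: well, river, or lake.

D = b²−4ac = 12² − 4·12·(-14) = 816
D > 0 non-square ⇒ indefinite ⇒ periodic river

river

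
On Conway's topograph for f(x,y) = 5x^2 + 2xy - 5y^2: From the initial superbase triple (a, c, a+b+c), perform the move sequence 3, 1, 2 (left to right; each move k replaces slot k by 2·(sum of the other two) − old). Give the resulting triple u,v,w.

start (5,-5,2) = (f(1,0),f(0,1),f(1,1))
replace slot 3: 2·(5+(-5)) − 2 = -2 → (5,-5,-2)
replace slot 1: 2·((-5)+(-2)) − 5 = -19 → (-19,-5,-2)
replace slot 2: 2·((-19)+(-2)) − (-5) = -37 → (-19,-37,-2)

-19,-37,-2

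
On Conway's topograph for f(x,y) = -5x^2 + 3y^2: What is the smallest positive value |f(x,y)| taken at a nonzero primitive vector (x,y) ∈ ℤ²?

descent: ρ → (3,6,-2)  [lands on river]
river: ρ → (-2,6,3)
closes: descent 1, river 2
min |a| on river = 2

2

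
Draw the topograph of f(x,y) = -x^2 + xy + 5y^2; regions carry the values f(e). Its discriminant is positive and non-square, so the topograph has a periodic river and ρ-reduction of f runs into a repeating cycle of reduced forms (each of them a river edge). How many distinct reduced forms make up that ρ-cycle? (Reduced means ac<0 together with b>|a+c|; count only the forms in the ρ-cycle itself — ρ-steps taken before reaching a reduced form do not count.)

D = 21, ⌊√D⌋ = 4
descent: ρ → (5,-1,-1)
descent: ρ → (-1,3,3)  [lands on river]
river: ρ → (3,3,-1)
ρ-cycle length = 2 (tail of 2 descent steps not counted)

2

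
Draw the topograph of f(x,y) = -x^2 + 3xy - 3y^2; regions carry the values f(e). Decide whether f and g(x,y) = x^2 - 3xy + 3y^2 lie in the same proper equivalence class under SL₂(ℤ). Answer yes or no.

D₁ = -3, D₂ = -3
f is negative-definite; reduce −f:
−f: translate: b→1 (≡-3 mod 2), so (1,-3,3)→(1,1,1)
−f: reduced (well bottom): (1,1,1) with a≤c, −a<b≤a
flip sign back: reduced form of f is (-1,-1,-1)
g: translate: b→1 (≡-3 mod 2), so (1,-3,3)→(1,1,1)
g: reduced (well bottom): (1,1,1) with a≤c, −a<b≤a
reduced forms (-1, -1, -1) vs (1, 1, 1) ⇒ inequivalent

no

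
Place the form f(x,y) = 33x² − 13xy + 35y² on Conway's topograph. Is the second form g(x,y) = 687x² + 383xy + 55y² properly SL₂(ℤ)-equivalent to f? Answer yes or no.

D₁ = -4451, D₂ = -4451
f: reduced (well bottom): (33,-13,35) with a≤c, −a<b≤a
g: flip: (687,383,55)→(55,-383,687)
g: translate: b→-53 (≡-383 mod 110), so (55,-383,687)→(55,-53,33)
g: flip: (55,-53,33)→(33,53,55)
g: translate: b→-13 (≡53 mod 66), so (33,53,55)→(33,-13,35)
g: reduced (well bottom): (33,-13,35) with a≤c, −a<b≤a
reduced forms (33, -13, 35) vs (33, -13, 35) ⇒ equivalent

yes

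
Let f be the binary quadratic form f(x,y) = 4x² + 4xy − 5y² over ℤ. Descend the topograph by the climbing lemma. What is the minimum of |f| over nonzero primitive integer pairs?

river: ρ → (-5,6,3)
river: ρ → (3,6,-5)
river: ρ → (-5,4,4)
river: ρ → (4,4,-5)
closes: descent 0, river 4
min |a| on river = 3

3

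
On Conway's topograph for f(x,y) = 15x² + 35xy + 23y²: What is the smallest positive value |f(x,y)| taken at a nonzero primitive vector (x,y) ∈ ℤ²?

translate: b→5 (≡35 mod 30), so (15,35,23)→(15,5,3)
flip: (15,5,3)→(3,-5,15)
translate: b→1 (≡-5 mod 6), so (3,-5,15)→(3,1,13)
reduced (well bottom): (3,1,13) with a≤c, −a<b≤a
well minimum = a = 3

3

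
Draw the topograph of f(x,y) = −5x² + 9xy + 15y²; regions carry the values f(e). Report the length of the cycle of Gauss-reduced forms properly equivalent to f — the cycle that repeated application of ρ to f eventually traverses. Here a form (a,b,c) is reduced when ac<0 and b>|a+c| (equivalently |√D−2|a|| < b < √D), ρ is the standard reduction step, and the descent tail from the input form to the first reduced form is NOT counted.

D = 381, ⌊√D⌋ = 19
descent: ρ → (15,-9,-5)
descent: ρ → (-5,19,1)  [lands on river]
river: ρ → (1,19,-5)
river: ρ → (-5,11,13)
river: ρ → (13,15,-3)
river: ρ → (-3,15,13)
river: ρ → (13,11,-5)
ρ-cycle length = 6 (tail of 2 descent steps not counted)

6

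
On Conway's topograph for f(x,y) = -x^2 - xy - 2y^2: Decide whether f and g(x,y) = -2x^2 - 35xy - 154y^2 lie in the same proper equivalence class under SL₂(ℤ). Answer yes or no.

D₁ = -7, D₂ = -7
f is negative-definite; reduce −f:
−f: reduced (well bottom): (1,1,2) with a≤c, −a<b≤a
flip sign back: reduced form of f is (-1,-1,-2)
g is negative-definite; reduce −g:
−g: translate: b→-1 (≡35 mod 4), so (2,35,154)→(2,-1,1)
−g: flip: (2,-1,1)→(1,1,2)
−g: reduced (well bottom): (1,1,2) with a≤c, −a<b≤a
flip sign back: reduced form of g is (-1,-1,-2)
reduced forms (-1, -1, -2) vs (-1, -1, -2) ⇒ equivalent

yes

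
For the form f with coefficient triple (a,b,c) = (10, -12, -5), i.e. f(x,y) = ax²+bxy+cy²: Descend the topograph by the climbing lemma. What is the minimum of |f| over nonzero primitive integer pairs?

descent: ρ → (-5,12,10)  [lands on river]
river: ρ → (10,8,-7)
river: ρ → (-7,6,11)
river: ρ → (11,16,-2)
river: ρ → (-2,16,11)
river: ρ → (11,6,-7)
river: ρ → (-7,8,10)
river: ρ → (10,12,-5)
river: ρ → (-5,18,1)
river: ρ → (1,18,-5)
closes: descent 1, river 10
min |a| on river = 1

1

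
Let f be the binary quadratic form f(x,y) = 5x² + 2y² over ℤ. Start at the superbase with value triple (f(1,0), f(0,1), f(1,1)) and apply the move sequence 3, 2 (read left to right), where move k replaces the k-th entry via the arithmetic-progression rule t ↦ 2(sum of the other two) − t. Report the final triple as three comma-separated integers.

start (5,2,7) = (f(1,0),f(0,1),f(1,1))
replace slot 3: 2·(5+2) − 7 = 7 → (5,2,7)
replace slot 2: 2·(5+7) − 2 = 22 → (5,22,7)

5,22,7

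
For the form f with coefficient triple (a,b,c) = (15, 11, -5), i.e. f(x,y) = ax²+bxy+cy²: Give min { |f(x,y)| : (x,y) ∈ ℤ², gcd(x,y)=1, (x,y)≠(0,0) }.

river: ρ → (-5,19,3)
river: ρ → (3,17,-11)
river: ρ → (-11,5,9)
river: ρ → (9,13,-7)
river: ρ → (-7,15,7)
river: ρ → (7,13,-9)
river: ρ → (-9,5,11)
river: ρ → (11,17,-3)
river: ρ → (-3,19,5)
river: ρ → (5,11,-15)
river: ρ → (-15,19,1)
river: ρ → (1,19,-15)
river: ρ → (-15,11,5)
river: ρ → (5,19,-3)
river: ρ → (-3,17,11)
river: ρ → (11,5,-9)
river: ρ → (-9,13,7)
river: ρ → (7,15,-7)
river: ρ → (-7,13,9)
river: ρ → (9,5,-11)
river: ρ → (-11,17,3)
river: ρ → (3,19,-5)
river: ρ → (-5,11,15)
river: ρ → (15,19,-1)
river: ρ → (-1,19,15)
river: ρ → (15,11,-5)
closes: descent 0, river 26
min |a| on river = 1

1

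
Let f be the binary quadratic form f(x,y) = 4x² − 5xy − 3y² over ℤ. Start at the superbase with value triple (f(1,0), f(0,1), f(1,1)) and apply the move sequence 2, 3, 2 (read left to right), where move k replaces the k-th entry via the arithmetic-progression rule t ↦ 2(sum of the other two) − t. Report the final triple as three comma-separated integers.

start (4,-3,-4) = (f(1,0),f(0,1),f(1,1))
replace slot 2: 2·(4+(-4)) − (-3) = 3 → (4,3,-4)
replace slot 3: 2·(4+3) − (-4) = 18 → (4,3,18)
replace slot 2: 2·(4+18) − 3 = 41 → (4,41,18)

4,41,18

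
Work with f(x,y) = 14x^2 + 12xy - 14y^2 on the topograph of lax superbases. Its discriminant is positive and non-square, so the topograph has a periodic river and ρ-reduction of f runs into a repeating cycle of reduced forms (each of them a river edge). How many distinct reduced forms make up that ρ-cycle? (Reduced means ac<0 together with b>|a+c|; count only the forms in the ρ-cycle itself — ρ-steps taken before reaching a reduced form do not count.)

D = 928, ⌊√D⌋ = 30
river: ρ → (-14,16,12)
river: ρ → (12,8,-18)
river: ρ → (-18,28,2)
river: ρ → (2,28,-18)
river: ρ → (-18,8,12)
river: ρ → (12,16,-14)
river: ρ → (-14,12,14)
river: ρ → (14,16,-12)
river: ρ → (-12,8,18)
river: ρ → (18,28,-2)
river: ρ → (-2,28,18)
river: ρ → (18,8,-12)
river: ρ → (-12,16,14)
river: ρ → (14,12,-14)
ρ-cycle length = 14 (tail of 0 descent steps not counted)

14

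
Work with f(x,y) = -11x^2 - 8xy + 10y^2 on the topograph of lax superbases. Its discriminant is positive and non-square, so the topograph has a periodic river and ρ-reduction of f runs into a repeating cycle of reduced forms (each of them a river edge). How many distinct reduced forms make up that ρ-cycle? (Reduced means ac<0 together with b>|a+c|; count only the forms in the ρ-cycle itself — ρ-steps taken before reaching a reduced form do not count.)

D = 504, ⌊√D⌋ = 22
descent: ρ → (10,8,-11)  [lands on river]
river: ρ → (-11,14,7)
river: ρ → (7,14,-11)
river: ρ → (-11,8,10)
river: ρ → (10,12,-9)
river: ρ → (-9,6,13)
river: ρ → (13,20,-2)
river: ρ → (-2,20,13)
river: ρ → (13,6,-9)
river: ρ → (-9,12,10)
ρ-cycle length = 10 (tail of 1 descent step not counted)

10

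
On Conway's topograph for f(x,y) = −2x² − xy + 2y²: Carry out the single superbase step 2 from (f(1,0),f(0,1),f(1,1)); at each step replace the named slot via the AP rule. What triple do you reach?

start (-2,2,-1) = (f(1,0),f(0,1),f(1,1))
replace slot 2: 2·((-2)+(-1)) − 2 = -8 → (-2,-8,-1)

-2,-8,-1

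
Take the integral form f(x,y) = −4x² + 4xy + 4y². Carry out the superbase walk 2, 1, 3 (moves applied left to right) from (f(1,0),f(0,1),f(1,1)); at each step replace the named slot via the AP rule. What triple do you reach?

start (-4,4,4) = (f(1,0),f(0,1),f(1,1))
replace slot 2: 2·((-4)+4) − 4 = -4 → (-4,-4,4)
replace slot 1: 2·((-4)+4) − (-4) = 4 → (4,-4,4)
replace slot 3: 2·(4+(-4)) − 4 = -4 → (4,-4,-4)

4,-4,-4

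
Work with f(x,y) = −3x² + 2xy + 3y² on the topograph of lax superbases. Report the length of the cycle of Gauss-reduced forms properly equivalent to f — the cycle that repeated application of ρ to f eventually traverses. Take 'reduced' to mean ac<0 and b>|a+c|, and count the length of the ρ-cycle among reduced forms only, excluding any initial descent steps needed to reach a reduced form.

D = 40, ⌊√D⌋ = 6
river: ρ → (3,4,-2)
river: ρ → (-2,4,3)
river: ρ → (3,2,-3)
river: ρ → (-3,4,2)
river: ρ → (2,4,-3)
river: ρ → (-3,2,3)
ρ-cycle length = 6 (tail of 0 descent steps not counted)

6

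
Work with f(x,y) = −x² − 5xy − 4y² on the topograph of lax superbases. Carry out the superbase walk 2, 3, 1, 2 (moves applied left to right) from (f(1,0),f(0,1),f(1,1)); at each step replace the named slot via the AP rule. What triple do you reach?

start (-1,-4,-10) = (f(1,0),f(0,1),f(1,1))
replace slot 2: 2·((-1)+(-10)) − (-4) = -18 → (-1,-18,-10)
replace slot 3: 2·((-1)+(-18)) − (-10) = -28 → (-1,-18,-28)
replace slot 1: 2·((-18)+(-28)) − (-1) = -91 → (-91,-18,-28)
replace slot 2: 2·((-91)+(-28)) − (-18) = -220 → (-91,-220,-28)

-91,-220,-28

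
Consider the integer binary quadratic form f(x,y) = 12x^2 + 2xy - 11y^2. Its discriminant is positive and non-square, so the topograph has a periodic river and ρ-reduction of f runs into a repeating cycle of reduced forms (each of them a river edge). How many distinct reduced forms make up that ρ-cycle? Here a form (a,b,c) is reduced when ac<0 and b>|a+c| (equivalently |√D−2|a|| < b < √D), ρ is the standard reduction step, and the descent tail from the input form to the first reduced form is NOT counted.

D = 532, ⌊√D⌋ = 23
river: ρ → (-11,20,3)
river: ρ → (3,22,-4)
river: ρ → (-4,18,13)
river: ρ → (13,8,-9)
river: ρ → (-9,10,12)
river: ρ → (12,14,-7)
river: ρ → (-7,14,12)
river: ρ → (12,10,-9)
river: ρ → (-9,8,13)
river: ρ → (13,18,-4)
river: ρ → (-4,22,3)
river: ρ → (3,20,-11)
river: ρ → (-11,2,12)
river: ρ → (12,22,-1)
river: ρ → (-1,22,12)
river: ρ → (12,2,-11)
ρ-cycle length = 16 (tail of 0 descent steps not counted)

16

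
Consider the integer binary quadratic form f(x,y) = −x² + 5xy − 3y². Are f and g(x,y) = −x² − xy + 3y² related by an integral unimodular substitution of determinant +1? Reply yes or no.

D₁ = 13, D₂ = 13
river cycle of f (length 2): (1, 3, -1), (-1, 3, 1)
river cycle of g (length 2): (-1, 3, 1), (1, 3, -1)
cycles coincide ⇒ equivalent

yes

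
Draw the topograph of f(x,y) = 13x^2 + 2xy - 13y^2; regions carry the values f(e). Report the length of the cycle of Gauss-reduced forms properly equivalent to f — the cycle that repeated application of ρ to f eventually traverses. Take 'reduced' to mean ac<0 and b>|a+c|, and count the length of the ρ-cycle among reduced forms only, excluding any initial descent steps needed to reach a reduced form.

D = 680, ⌊√D⌋ = 26
river: ρ → (-13,24,2)
river: ρ → (2,24,-13)
river: ρ → (-13,2,13)
river: ρ → (13,24,-2)
river: ρ → (-2,24,13)
river: ρ → (13,2,-13)
ρ-cycle length = 6 (tail of 0 descent steps not counted)

6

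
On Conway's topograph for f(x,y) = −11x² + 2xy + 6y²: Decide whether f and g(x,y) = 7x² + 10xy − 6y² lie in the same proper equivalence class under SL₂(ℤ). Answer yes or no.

D₁ = 268, D₂ = 268
river cycle of f (length 10): (6, 10, -7), (-7, 4, 9), (9, 14, -2), (-2, 14, 9), (9, 4, -7), (-7, 10, 6), (6, 14, -3), (-3, 16, 1), (1, 16, -3), (-3, 14, 6)
river cycle of g (length 10): (-6, 14, 3), (3, 16, -1), (-1, 16, 3), (3, 14, -6), (-6, 10, 7), (7, 4, -9), (-9, 14, 2), (2, 14, -9), (-9, 4, 7), (7, 10, -6)
cycles differ ⇒ inequivalent

no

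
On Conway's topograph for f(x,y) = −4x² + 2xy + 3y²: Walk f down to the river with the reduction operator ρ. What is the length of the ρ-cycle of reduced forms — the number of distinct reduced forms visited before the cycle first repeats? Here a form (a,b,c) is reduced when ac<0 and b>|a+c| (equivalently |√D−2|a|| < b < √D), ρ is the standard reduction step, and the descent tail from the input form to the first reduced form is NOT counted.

D = 52, ⌊√D⌋ = 7
river: ρ → (3,4,-3)
river: ρ → (-3,2,4)
river: ρ → (4,6,-1)
river: ρ → (-1,6,4)
river: ρ → (4,2,-3)
river: ρ → (-3,4,3)
river: ρ → (3,2,-4)
river: ρ → (-4,6,1)
river: ρ → (1,6,-4)
river: ρ → (-4,2,3)
ρ-cycle length = 10 (tail of 0 descent steps not counted)

10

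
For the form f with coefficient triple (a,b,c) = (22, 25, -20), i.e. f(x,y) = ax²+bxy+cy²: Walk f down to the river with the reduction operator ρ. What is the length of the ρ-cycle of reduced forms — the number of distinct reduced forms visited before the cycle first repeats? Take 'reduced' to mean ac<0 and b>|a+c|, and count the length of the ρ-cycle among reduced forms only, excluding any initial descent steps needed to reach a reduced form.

D = 2385, ⌊√D⌋ = 48
river: ρ → (-20,15,27)
river: ρ → (27,39,-8)
river: ρ → (-8,41,22)
river: ρ → (22,47,-2)
river: ρ → (-2,45,45)
river: ρ → (45,45,-2)
river: ρ → (-2,47,22)
river: ρ → (22,41,-8)
river: ρ → (-8,39,27)
river: ρ → (27,15,-20)
river: ρ → (-20,25,22)
river: ρ → (22,19,-23)
river: ρ → (-23,27,18)
river: ρ → (18,45,-5)
river: ρ → (-5,45,18)
river: ρ → (18,27,-23)
river: ρ → (-23,19,22)
river: ρ → (22,25,-20)
ρ-cycle length = 18 (tail of 0 descent steps not counted)

18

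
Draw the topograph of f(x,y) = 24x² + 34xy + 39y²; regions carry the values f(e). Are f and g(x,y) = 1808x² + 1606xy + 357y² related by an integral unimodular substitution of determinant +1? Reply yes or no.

D₁ = -2588, D₂ = -2588
f: translate: b→-14 (≡34 mod 48), so (24,34,39)→(24,-14,29)
f: reduced (well bottom): (24,-14,29) with a≤c, −a<b≤a
g: flip: (1808,1606,357)→(357,-1606,1808)
g: translate: b→-178 (≡-1606 mod 714), so (357,-1606,1808)→(357,-178,24)
g: flip: (357,-178,24)→(24,178,357)
g: translate: b→-14 (≡178 mod 48), so (24,178,357)→(24,-14,29)
g: reduced (well bottom): (24,-14,29) with a≤c, −a<b≤a
reduced forms (24, -14, 29) vs (24, -14, 29) ⇒ equivalent

yes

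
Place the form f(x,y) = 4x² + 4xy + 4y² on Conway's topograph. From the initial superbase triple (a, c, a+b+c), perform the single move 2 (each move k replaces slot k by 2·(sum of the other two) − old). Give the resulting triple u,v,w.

start (4,4,12) = (f(1,0),f(0,1),f(1,1))
replace slot 2: 2·(4+12) − 4 = 28 → (4,28,12)

4,28,12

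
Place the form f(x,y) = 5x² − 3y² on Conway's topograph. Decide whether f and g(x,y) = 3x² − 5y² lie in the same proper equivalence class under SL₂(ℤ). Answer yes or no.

D₁ = 60, D₂ = 60
river cycle of f (length 2): (-3, 6, 2), (2, 6, -3)
river cycle of g (length 2): (3, 6, -2), (-2, 6, 3)
cycles differ ⇒ inequivalent

no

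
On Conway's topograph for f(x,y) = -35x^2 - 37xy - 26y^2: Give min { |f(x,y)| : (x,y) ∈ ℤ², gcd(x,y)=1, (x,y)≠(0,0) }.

translate: b→-33 (≡37 mod 70), so (35,37,26)→(35,-33,24)
flip: (35,-33,24)→(24,33,35)
translate: b→-15 (≡33 mod 48), so (24,33,35)→(24,-15,26)
reduced (well bottom): (24,-15,26) with a≤c, −a<b≤a
well minimum |f| = |-24| = 24 (negative-definite)

24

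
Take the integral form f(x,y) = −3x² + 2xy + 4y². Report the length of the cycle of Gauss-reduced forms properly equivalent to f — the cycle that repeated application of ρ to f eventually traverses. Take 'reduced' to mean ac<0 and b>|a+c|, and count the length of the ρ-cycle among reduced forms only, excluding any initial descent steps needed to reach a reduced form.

D = 52, ⌊√D⌋ = 7
river: ρ → (4,6,-1)
river: ρ → (-1,6,4)
river: ρ → (4,2,-3)
river: ρ → (-3,4,3)
river: ρ → (3,2,-4)
river: ρ → (-4,6,1)
river: ρ → (1,6,-4)
river: ρ → (-4,2,3)
river: ρ → (3,4,-3)
river: ρ → (-3,2,4)
ρ-cycle length = 10 (tail of 0 descent steps not counted)

10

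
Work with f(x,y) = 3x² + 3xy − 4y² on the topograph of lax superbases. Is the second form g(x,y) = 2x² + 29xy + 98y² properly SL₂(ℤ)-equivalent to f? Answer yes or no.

D₁ = 57, D₂ = 57
river cycle of f (length 6): (-4, 5, 2), (2, 7, -1), (-1, 7, 2), (2, 5, -4), (-4, 3, 3), (3, 3, -4)
river cycle of g (length 6): (2, 5, -4), (-4, 3, 3), (3, 3, -4), (-4, 5, 2), (2, 7, -1), (-1, 7, 2)
cycles coincide ⇒ equivalent

yes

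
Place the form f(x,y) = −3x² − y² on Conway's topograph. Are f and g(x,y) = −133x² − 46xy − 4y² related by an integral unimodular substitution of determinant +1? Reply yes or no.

D₁ = -12, D₂ = -12
f is negative-definite; reduce −f:
−f: flip: (3,0,1)→(1,0,3)
−f: reduced (well bottom): (1,0,3) with a≤c, −a<b≤a
flip sign back: reduced form of f is (-1,0,-3)
g is negative-definite; reduce −g:
−g: flip: (133,46,4)→(4,-46,133)
−g: translate: b→2 (≡-46 mod 8), so (4,-46,133)→(4,2,1)
−g: flip: (4,2,1)→(1,-2,4)
−g: translate: b→0 (≡-2 mod 2), so (1,-2,4)→(1,0,3)
−g: reduced (well bottom): (1,0,3) with a≤c, −a<b≤a
flip sign back: reduced form of g is (-1,0,-3)
reduced forms (-1, 0, -3) vs (-1, 0, -3) ⇒ equivalent

yes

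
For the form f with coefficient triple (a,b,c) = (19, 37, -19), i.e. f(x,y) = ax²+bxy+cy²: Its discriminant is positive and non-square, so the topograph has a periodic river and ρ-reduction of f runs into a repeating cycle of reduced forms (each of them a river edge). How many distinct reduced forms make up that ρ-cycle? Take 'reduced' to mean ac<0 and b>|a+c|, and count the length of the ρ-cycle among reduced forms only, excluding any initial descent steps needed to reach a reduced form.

D = 2813, ⌊√D⌋ = 53
river: ρ → (-19,39,17)
river: ρ → (17,29,-29)
river: ρ → (-29,29,17)
river: ρ → (17,39,-19)
river: ρ → (-19,37,19)
river: ρ → (19,39,-17)
river: ρ → (-17,29,29)
river: ρ → (29,29,-17)
river: ρ → (-17,39,19)
river: ρ → (19,37,-19)
ρ-cycle length = 10 (tail of 0 descent steps not counted)

10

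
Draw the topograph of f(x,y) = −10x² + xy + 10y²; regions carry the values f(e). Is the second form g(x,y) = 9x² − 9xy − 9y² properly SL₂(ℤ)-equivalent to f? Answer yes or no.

D₁ = 401, D₂ = 405
discriminants differ ⇒ not SL₂(ℤ)-equivalent

no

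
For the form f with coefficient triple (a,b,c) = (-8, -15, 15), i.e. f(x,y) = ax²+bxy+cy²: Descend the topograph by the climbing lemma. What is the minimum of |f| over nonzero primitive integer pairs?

descent: ρ → (15,15,-8)  [lands on river]
river: ρ → (-8,17,13)
river: ρ → (13,9,-12)
river: ρ → (-12,15,10)
river: ρ → (10,25,-2)
river: ρ → (-2,23,22)
river: ρ → (22,21,-3)
river: ρ → (-3,21,22)
river: ρ → (22,23,-2)
river: ρ → (-2,25,10)
river: ρ → (10,15,-12)
river: ρ → (-12,9,13)
river: ρ → (13,17,-8)
river: ρ → (-8,15,15)
closes: descent 1, river 14
min |a| on river = 2

2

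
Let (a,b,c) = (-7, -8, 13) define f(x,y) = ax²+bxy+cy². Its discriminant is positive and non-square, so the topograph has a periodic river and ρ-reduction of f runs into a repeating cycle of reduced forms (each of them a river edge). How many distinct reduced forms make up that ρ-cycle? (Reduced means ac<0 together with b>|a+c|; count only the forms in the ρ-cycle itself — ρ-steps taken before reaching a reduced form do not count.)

D = 428, ⌊√D⌋ = 20
descent: ρ → (13,8,-7)  [lands on river]
river: ρ → (-7,20,1)
river: ρ → (1,20,-7)
river: ρ → (-7,8,13)
river: ρ → (13,18,-2)
river: ρ → (-2,18,13)
ρ-cycle length = 6 (tail of 1 descent step not counted)

6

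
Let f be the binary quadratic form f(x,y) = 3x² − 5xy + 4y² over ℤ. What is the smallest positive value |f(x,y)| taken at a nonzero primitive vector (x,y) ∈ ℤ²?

translate: b→1 (≡-5 mod 6), so (3,-5,4)→(3,1,2)
flip: (3,1,2)→(2,-1,3)
reduced (well bottom): (2,-1,3) with a≤c, −a<b≤a
well minimum = a = 2

2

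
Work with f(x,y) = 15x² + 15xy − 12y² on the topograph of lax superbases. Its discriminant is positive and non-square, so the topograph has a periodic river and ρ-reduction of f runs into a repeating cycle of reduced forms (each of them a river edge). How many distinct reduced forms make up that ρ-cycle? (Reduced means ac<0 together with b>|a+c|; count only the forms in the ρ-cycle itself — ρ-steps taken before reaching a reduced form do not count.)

D = 945, ⌊√D⌋ = 30
river: ρ → (-12,9,18)
river: ρ → (18,27,-3)
river: ρ → (-3,27,18)
river: ρ → (18,9,-12)
river: ρ → (-12,15,15)
river: ρ → (15,15,-12)
ρ-cycle length = 6 (tail of 0 descent steps not counted)

6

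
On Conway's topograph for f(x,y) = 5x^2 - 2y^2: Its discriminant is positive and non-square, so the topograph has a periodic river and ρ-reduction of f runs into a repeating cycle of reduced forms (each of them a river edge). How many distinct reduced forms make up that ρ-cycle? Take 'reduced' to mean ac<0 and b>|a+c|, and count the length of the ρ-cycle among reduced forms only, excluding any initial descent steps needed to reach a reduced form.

D = 40, ⌊√D⌋ = 6
descent: ρ → (-2,4,3)  [lands on river]
river: ρ → (3,2,-3)
river: ρ → (-3,4,2)
river: ρ → (2,4,-3)
river: ρ → (-3,2,3)
river: ρ → (3,4,-2)
ρ-cycle length = 6 (tail of 1 descent step not counted)

6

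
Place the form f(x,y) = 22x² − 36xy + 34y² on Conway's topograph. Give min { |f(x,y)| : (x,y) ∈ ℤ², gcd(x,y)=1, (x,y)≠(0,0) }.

translate: b→8 (≡-36 mod 44), so (22,-36,34)→(22,8,20)
flip: (22,8,20)→(20,-8,22)
reduced (well bottom): (20,-8,22) with a≤c, −a<b≤a
well minimum = a = 20

20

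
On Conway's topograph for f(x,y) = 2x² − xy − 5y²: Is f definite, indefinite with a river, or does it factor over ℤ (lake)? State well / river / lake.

D = b²−4ac = (-1)² − 4·2·(-5) = 41
D > 0 non-square ⇒ indefinite ⇒ periodic river

river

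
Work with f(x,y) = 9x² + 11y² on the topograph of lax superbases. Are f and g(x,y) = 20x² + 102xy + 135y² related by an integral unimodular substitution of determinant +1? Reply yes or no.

D₁ = -396, D₂ = -396
f: reduced (well bottom): (9,0,11) with a≤c, −a<b≤a
g: translate: b→-18 (≡102 mod 40), so (20,102,135)→(20,-18,9)
g: flip: (20,-18,9)→(9,18,20)
g: translate: b→0 (≡18 mod 18), so (9,18,20)→(9,0,11)
g: reduced (well bottom): (9,0,11) with a≤c, −a<b≤a
reduced forms (9, 0, 11) vs (9, 0, 11) ⇒ equivalent

yes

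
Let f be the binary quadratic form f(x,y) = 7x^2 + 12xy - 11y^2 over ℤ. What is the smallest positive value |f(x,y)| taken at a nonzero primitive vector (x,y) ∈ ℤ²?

river: ρ → (-11,10,8)
river: ρ → (8,6,-13)
river: ρ → (-13,20,1)
river: ρ → (1,20,-13)
river: ρ → (-13,6,8)
river: ρ → (8,10,-11)
river: ρ → (-11,12,7)
river: ρ → (7,16,-7)
river: ρ → (-7,12,11)
river: ρ → (11,10,-8)
river: ρ → (-8,6,13)
river: ρ → (13,20,-1)
river: ρ → (-1,20,13)
river: ρ → (13,6,-8)
river: ρ → (-8,10,11)
river: ρ → (11,12,-7)
river: ρ → (-7,16,7)
river: ρ → (7,12,-11)
closes: descent 0, river 18
min |a| on river = 1

1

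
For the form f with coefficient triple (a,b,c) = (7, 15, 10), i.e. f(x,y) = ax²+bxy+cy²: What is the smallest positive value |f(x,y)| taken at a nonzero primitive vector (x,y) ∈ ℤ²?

translate: b→1 (≡15 mod 14), so (7,15,10)→(7,1,2)
flip: (7,1,2)→(2,-1,7)
reduced (well bottom): (2,-1,7) with a≤c, −a<b≤a
well minimum = a = 2

2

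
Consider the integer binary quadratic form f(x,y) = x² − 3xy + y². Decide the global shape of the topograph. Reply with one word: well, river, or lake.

D = b²−4ac = (-3)² − 4·1·1 = 5
D > 0 non-square ⇒ indefinite ⇒ periodic river

river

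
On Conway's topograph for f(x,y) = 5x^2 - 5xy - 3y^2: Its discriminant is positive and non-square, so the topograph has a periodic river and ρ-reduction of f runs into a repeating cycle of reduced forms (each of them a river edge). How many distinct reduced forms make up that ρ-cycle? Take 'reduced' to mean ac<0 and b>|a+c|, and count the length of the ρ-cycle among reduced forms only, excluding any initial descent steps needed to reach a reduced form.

D = 85, ⌊√D⌋ = 9
descent: ρ → (-3,5,5)  [lands on river]
river: ρ → (5,5,-3)
river: ρ → (-3,7,3)
river: ρ → (3,5,-5)
river: ρ → (-5,5,3)
river: ρ → (3,7,-3)
ρ-cycle length = 6 (tail of 1 descent step not counted)

6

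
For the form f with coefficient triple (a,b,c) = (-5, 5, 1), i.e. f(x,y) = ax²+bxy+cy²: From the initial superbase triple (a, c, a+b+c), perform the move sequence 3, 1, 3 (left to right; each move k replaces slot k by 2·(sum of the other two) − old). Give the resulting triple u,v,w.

start (-5,1,1) = (f(1,0),f(0,1),f(1,1))
replace slot 3: 2·((-5)+1) − 1 = -9 → (-5,1,-9)
replace slot 1: 2·(1+(-9)) − (-5) = -11 → (-11,1,-9)
replace slot 3: 2·((-11)+1) − (-9) = -11 → (-11,1,-11)

-11,1,-11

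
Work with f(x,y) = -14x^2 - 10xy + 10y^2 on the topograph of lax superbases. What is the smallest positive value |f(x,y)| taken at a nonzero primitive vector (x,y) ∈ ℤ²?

descent: ρ → (10,10,-14)  [lands on river]
river: ρ → (-14,18,6)
river: ρ → (6,18,-14)
river: ρ → (-14,10,10)
closes: descent 1, river 4
min |a| on river = 6

6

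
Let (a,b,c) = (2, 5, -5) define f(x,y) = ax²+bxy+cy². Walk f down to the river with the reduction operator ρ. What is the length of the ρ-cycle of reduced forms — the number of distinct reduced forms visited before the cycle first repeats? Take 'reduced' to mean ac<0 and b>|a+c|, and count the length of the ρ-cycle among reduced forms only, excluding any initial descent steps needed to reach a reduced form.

D = 65, ⌊√D⌋ = 8
river: ρ → (-5,5,2)
river: ρ → (2,7,-2)
river: ρ → (-2,5,5)
river: ρ → (5,5,-2)
river: ρ → (-2,7,2)
river: ρ → (2,5,-5)
ρ-cycle length = 6 (tail of 0 descent steps not counted)

6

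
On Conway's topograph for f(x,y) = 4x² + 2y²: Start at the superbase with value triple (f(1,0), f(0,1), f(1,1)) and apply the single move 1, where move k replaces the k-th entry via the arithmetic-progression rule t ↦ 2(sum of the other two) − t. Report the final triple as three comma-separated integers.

start (4,2,6) = (f(1,0),f(0,1),f(1,1))
replace slot 1: 2·(2+6) − 4 = 12 → (12,2,6)

12,2,6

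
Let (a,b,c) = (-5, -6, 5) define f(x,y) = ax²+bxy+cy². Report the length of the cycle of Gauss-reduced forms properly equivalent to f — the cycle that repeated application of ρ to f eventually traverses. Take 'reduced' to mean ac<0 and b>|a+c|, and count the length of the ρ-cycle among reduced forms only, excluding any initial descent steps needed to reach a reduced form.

D = 136, ⌊√D⌋ = 11
descent: ρ → (5,6,-5)  [lands on river]
river: ρ → (-5,4,6)
river: ρ → (6,8,-3)
river: ρ → (-3,10,3)
river: ρ → (3,8,-6)
river: ρ → (-6,4,5)
ρ-cycle length = 6 (tail of 1 descent step not counted)

6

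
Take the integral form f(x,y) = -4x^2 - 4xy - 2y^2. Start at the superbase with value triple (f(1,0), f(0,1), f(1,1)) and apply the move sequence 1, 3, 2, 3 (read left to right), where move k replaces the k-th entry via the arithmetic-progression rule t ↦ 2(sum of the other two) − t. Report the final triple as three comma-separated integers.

start (-4,-2,-10) = (f(1,0),f(0,1),f(1,1))
replace slot 1: 2·((-2)+(-10)) − (-4) = -20 → (-20,-2,-10)
replace slot 3: 2·((-20)+(-2)) − (-10) = -34 → (-20,-2,-34)
replace slot 2: 2·((-20)+(-34)) − (-2) = -106 → (-20,-106,-34)
replace slot 3: 2·((-20)+(-106)) − (-34) = -218 → (-20,-106,-218)

-20,-106,-218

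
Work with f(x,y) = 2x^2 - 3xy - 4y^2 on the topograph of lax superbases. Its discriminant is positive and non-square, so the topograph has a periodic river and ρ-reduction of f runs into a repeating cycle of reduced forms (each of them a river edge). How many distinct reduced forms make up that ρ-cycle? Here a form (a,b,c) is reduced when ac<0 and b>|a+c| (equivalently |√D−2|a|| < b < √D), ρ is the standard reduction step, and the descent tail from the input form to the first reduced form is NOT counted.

D = 41, ⌊√D⌋ = 6
descent: ρ → (-4,3,2)  [lands on river]
river: ρ → (2,5,-2)
river: ρ → (-2,3,4)
river: ρ → (4,5,-1)
river: ρ → (-1,5,4)
river: ρ → (4,3,-2)
river: ρ → (-2,5,2)
river: ρ → (2,3,-4)
river: ρ → (-4,5,1)
river: ρ → (1,5,-4)
ρ-cycle length = 10 (tail of 1 descent step not counted)

10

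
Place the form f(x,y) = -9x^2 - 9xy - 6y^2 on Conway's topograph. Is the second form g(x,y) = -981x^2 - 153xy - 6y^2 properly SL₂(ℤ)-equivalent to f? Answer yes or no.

D₁ = -135, D₂ = -135
f is negative-definite; reduce −f:
−f: flip: (9,9,6)→(6,-9,9)
−f: translate: b→3 (≡-9 mod 12), so (6,-9,9)→(6,3,6)
−f: reduced (well bottom): (6,3,6) with a≤c, −a<b≤a
flip sign back: reduced form of f is (-6,-3,-6)
g is negative-definite; reduce −g:
−g: flip: (981,153,6)→(6,-153,981)
−g: translate: b→3 (≡-153 mod 12), so (6,-153,981)→(6,3,6)
−g: reduced (well bottom): (6,3,6) with a≤c, −a<b≤a
flip sign back: reduced form of g is (-6,-3,-6)
reduced forms (-6, -3, -6) vs (-6, -3, -6) ⇒ equivalent

yes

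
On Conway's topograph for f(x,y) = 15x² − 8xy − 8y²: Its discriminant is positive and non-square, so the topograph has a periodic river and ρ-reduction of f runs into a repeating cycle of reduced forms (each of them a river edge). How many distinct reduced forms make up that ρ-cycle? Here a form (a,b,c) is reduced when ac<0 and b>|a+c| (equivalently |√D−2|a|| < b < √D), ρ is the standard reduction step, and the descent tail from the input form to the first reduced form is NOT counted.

D = 544, ⌊√D⌋ = 23
descent: ρ → (-8,8,15)  [lands on river]
river: ρ → (15,22,-1)
river: ρ → (-1,22,15)
river: ρ → (15,8,-8)
ρ-cycle length = 4 (tail of 1 descent step not counted)

4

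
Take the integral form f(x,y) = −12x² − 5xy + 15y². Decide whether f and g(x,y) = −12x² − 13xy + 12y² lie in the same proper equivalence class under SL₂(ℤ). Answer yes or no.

D₁ = 745, D₂ = 745
river cycle of f (length 18): (15, 5, -12), (-12, 19, 8), (8, 13, -18), (-18, 23, 3), (3, 25, -10), (-10, 15, 13), (13, 11, -12), (-12, 13, 12), (12, 11, -13), (-13, 15, 10), … (8 more)
river cycle of g (length 18): (12, 13, -12), (-12, 11, 13), (13, 15, -10), (-10, 25, 3), (3, 23, -18), (-18, 13, 8), (8, 19, -12), (-12, 5, 15), (15, 25, -2), (-2, 27, 2), … (8 more)
cycles differ ⇒ inequivalent

no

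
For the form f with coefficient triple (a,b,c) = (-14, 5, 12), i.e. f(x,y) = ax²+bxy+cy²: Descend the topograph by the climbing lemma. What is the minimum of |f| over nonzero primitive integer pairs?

river: ρ → (12,19,-7)
river: ρ → (-7,23,6)
river: ρ → (6,25,-3)
river: ρ → (-3,23,14)
river: ρ → (14,5,-12)
river: ρ → (-12,19,7)
river: ρ → (7,23,-6)
river: ρ → (-6,25,3)
river: ρ → (3,23,-14)
river: ρ → (-14,5,12)
closes: descent 0, river 10
min |a| on river = 3

3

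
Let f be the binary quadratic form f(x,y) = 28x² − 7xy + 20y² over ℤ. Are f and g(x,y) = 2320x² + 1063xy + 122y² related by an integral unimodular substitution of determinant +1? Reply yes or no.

D₁ = -2191, D₂ = -2191
f: flip: (28,-7,20)→(20,7,28)
f: reduced (well bottom): (20,7,28) with a≤c, −a<b≤a
g: flip: (2320,1063,122)→(122,-1063,2320)
g: translate: b→-87 (≡-1063 mod 244), so (122,-1063,2320)→(122,-87,20)
g: flip: (122,-87,20)→(20,87,122)
g: translate: b→7 (≡87 mod 40), so (20,87,122)→(20,7,28)
g: reduced (well bottom): (20,7,28) with a≤c, −a<b≤a
reduced forms (20, 7, 28) vs (20, 7, 28) ⇒ equivalent

yes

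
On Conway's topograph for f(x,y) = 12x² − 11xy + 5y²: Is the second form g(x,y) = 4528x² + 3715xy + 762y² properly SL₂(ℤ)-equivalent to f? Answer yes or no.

D₁ = -119, D₂ = -119
f: flip: (12,-11,5)→(5,11,12)
f: translate: b→1 (≡11 mod 10), so (5,11,12)→(5,1,6)
f: reduced (well bottom): (5,1,6) with a≤c, −a<b≤a
g: flip: (4528,3715,762)→(762,-3715,4528)
g: translate: b→-667 (≡-3715 mod 1524), so (762,-3715,4528)→(762,-667,146)
g: flip: (762,-667,146)→(146,667,762)
g: translate: b→83 (≡667 mod 292), so (146,667,762)→(146,83,12)
g: flip: (146,83,12)→(12,-83,146)
g: translate: b→-11 (≡-83 mod 24), so (12,-83,146)→(12,-11,5)
g: flip: (12,-11,5)→(5,11,12)
g: translate: b→1 (≡11 mod 10), so (5,11,12)→(5,1,6)
g: reduced (well bottom): (5,1,6) with a≤c, −a<b≤a
reduced forms (5, 1, 6) vs (5, 1, 6) ⇒ equivalent

yes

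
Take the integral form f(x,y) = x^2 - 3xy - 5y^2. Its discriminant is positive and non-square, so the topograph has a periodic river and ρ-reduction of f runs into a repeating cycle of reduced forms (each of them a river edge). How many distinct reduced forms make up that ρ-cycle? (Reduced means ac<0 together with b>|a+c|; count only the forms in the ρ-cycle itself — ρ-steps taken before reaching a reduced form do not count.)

D = 29, ⌊√D⌋ = 5
descent: ρ → (-5,3,1)
descent: ρ → (1,5,-1)  [lands on river]
river: ρ → (-1,5,1)
ρ-cycle length = 2 (tail of 2 descent steps not counted)

2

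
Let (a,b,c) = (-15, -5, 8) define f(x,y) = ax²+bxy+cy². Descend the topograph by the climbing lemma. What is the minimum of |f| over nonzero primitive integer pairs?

descent: ρ → (8,21,-2)  [lands on river]
river: ρ → (-2,19,18)
river: ρ → (18,17,-3)
river: ρ → (-3,19,12)
river: ρ → (12,5,-10)
river: ρ → (-10,15,7)
river: ρ → (7,13,-12)
river: ρ → (-12,11,8)
closes: descent 1, river 8
min |a| on river = 2

2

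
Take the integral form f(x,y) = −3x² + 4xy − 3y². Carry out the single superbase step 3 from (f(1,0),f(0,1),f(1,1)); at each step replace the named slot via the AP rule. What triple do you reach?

start (-3,-3,-2) = (f(1,0),f(0,1),f(1,1))
replace slot 3: 2·((-3)+(-3)) − (-2) = -10 → (-3,-3,-10)

-3,-3,-10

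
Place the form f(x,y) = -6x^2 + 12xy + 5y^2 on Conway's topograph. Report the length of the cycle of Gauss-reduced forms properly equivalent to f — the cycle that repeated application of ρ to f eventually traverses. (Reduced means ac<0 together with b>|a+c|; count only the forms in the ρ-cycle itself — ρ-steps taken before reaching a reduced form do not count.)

D = 264, ⌊√D⌋ = 16
river: ρ → (5,8,-10)
river: ρ → (-10,12,3)
river: ρ → (3,12,-10)
river: ρ → (-10,8,5)
river: ρ → (5,12,-6)
river: ρ → (-6,12,5)
ρ-cycle length = 6 (tail of 0 descent steps not counted)

6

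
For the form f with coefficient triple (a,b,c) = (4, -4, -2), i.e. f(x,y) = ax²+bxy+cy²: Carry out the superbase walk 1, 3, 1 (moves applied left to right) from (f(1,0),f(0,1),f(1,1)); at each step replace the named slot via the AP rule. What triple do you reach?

start (4,-2,-2) = (f(1,0),f(0,1),f(1,1))
replace slot 1: 2·((-2)+(-2)) − 4 = -12 → (-12,-2,-2)
replace slot 3: 2·((-12)+(-2)) − (-2) = -26 → (-12,-2,-26)
replace slot 1: 2·((-2)+(-26)) − (-12) = -44 → (-44,-2,-26)

-44,-2,-26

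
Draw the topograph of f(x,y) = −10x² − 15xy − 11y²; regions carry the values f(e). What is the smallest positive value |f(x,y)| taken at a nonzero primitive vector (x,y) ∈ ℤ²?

translate: b→-5 (≡15 mod 20), so (10,15,11)→(10,-5,6)
flip: (10,-5,6)→(6,5,10)
reduced (well bottom): (6,5,10) with a≤c, −a<b≤a
well minimum |f| = |-6| = 6 (negative-definite)

6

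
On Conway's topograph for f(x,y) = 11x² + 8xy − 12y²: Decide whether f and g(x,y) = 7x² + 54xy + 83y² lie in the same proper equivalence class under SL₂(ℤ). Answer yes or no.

D₁ = 592, D₂ = 592
river cycle of f (length 6): (-12, 16, 7), (7, 12, -16), (-16, 20, 3), (3, 22, -9), (-9, 14, 11), (11, 8, -12)
river cycle of g (length 6): (7, 12, -16), (-16, 20, 3), (3, 22, -9), (-9, 14, 11), (11, 8, -12), (-12, 16, 7)
cycles coincide ⇒ equivalent

yes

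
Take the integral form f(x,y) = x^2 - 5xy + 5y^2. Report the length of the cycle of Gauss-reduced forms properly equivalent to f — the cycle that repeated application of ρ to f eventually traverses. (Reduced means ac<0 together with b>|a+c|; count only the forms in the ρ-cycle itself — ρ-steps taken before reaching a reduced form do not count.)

D = 5, ⌊√D⌋ = 2
descent: ρ → (5,5,1)
descent: ρ → (1,1,-1)  [lands on river]
river: ρ → (-1,1,1)
ρ-cycle length = 2 (tail of 2 descent steps not counted)

2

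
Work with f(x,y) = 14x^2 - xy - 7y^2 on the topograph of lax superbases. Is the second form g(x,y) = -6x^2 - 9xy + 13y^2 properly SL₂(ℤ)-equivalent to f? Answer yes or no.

D₁ = 393, D₂ = 393
river cycle of f (length 16): (-7, 15, 6), (6, 9, -13), (-13, 17, 2), (2, 19, -4), (-4, 13, 14), (14, 15, -3), (-3, 15, 14), (14, 13, -4), (-4, 19, 2), (2, 17, -13), … (6 more)
river cycle of g (length 16): (13, 9, -6), (-6, 15, 7), (7, 13, -8), (-8, 19, 1), (1, 19, -8), (-8, 13, 7), (7, 15, -6), (-6, 9, 13), (13, 17, -2), (-2, 19, 4), … (6 more)
cycles differ ⇒ inequivalent

no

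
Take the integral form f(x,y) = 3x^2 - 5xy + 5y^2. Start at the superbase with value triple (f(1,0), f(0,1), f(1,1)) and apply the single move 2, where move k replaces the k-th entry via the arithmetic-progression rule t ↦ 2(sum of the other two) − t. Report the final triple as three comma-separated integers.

start (3,5,3) = (f(1,0),f(0,1),f(1,1))
replace slot 2: 2·(3+3) − 5 = 7 → (3,7,3)

3,7,3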